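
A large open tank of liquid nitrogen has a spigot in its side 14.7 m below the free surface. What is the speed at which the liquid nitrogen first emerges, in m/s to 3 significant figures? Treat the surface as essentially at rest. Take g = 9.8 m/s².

v ≈ 17.0 m/s

The surface is effectively still and both ends are open, so ½v² = gh and v = √(2·9.8·14.7) = 17.0 m/s.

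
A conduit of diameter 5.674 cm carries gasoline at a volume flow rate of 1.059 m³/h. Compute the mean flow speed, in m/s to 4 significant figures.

v = 0.1163 m/s

Q = 1.059 m³/h = 0.0002942 m³/s.
v = Q/A = 0.0002942 / 0.002529 = 0.1163 m/s.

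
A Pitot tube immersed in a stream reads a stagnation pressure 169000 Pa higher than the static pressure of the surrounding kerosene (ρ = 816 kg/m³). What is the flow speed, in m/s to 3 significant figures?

Bernoulli between the free stream and the stagnation point: ½ρv² = P_stag − P_static.
v = √(2ΔP/ρ) = √(2·169000/816) = 20.4 m/s.

v ≈ 20.4 m/s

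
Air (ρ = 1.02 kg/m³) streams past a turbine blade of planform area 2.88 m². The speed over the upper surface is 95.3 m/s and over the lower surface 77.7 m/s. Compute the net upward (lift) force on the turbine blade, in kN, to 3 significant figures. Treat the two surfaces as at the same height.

F ≈ 4.47 kN

The faster flow above has the lower pressure; Bernoulli (same height) gives ΔP = ½ρ(v_up² − v_low²).
ΔP = ½·1.02·(95.3² − 77.7²) = 1550 Pa.
Lift = ΔP · A = 1550 × 2.88 = 4470 N.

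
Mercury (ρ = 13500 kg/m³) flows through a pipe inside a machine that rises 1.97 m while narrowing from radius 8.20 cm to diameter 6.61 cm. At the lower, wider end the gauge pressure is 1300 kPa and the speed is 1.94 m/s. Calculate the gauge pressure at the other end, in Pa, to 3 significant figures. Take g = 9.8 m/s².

Continuity gives A₁v₁ = A₂v₂, so v₂ = (211 cm²)/(34.3 cm²) × 1.94 m/s = 11.9 m/s.
Applying Bernoulli between the two ends and solving for P₂: P₂ = P₁ + ½ρ(v₁² − v₂²) − ρgΔh.
P₂ = 1300000 + ½·13500·(1.94² − 11.9²) − 13500·9.8·(+1.97) = 1300000 + (-937000) − (261000) = 102000 Pa.

P₂ ≈ 102000 Pa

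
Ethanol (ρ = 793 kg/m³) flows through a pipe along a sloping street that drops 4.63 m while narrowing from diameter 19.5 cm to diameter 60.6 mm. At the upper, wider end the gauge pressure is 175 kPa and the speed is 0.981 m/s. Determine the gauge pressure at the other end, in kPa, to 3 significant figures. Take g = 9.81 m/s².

P₂ ≈ 170 kPa

Mass conservation (A₁v₁ = A₂v₂) gives v₂ = 0.981 × 299/28.8 = 10.2 m/s.
Energy conservation along the streamline gives P₂ = P₁ − ½ρ(v₂² − v₁²) − ρg(h₂ − h₁).
P₂ = 175000 + ½·793·(0.981² − 10.2²) − 793·9.81·(−4.63) = 175000 + (-40500) − (-36000) = 170000 Pa.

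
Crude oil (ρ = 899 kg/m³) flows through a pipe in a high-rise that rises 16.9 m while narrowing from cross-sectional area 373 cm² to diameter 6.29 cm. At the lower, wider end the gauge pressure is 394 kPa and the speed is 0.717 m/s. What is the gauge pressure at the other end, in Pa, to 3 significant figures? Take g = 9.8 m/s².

P₂ ≈ 212000 Pa

By continuity, v₂ = v₁·A₁/A₂ = 0.717·(373/31.1) = 8.61 m/s.
Applying Bernoulli between the two ends and solving for P₂: P₂ = P₁ + ½ρ(v₁² − v₂²) − ρgΔh.
P₂ = 394000 + ½·899·(0.717² − 8.61²) − 899·9.8·(+16.9) = 394000 + (-33100) − (149000) = 212000 Pa.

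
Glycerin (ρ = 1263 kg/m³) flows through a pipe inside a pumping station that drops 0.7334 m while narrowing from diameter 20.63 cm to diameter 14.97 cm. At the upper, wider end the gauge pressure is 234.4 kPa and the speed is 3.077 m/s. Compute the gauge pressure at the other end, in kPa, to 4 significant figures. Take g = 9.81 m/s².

P₂ ≈ 227.9 kPa

Mass conservation (A₁v₁ = A₂v₂) gives v₂ = 3.077 × 334.3/176.0 = 5.844 m/s.
Applying Bernoulli between the two ends and solving for P₂: P₂ = P₁ + ½ρ(v₁² − v₂²) − ρgΔh.
P₂ = 234400 + ½·1263·(3.077² − 5.844²) − 1263·9.81·(−0.7334) = 234400 + (-15590) − (-9087) = 227900 Pa.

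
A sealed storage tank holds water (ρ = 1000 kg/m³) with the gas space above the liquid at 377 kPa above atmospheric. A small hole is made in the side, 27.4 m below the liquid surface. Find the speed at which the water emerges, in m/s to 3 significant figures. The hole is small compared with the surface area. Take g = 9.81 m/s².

v = 35.9 m/s

Take point 1 at the surface (v₁ ≈ 0) and point 2 at the hole (at atmospheric pressure). Bernoulli: P₁ + ρg h = P_atm + ½ρv₂².
With P₁ − P_atm = 377000 Pa, v₂ = √(2gh + 2ΔP/ρ) = √(2·9.81·27.4 + 2·377000/1000) = 35.9 m/s.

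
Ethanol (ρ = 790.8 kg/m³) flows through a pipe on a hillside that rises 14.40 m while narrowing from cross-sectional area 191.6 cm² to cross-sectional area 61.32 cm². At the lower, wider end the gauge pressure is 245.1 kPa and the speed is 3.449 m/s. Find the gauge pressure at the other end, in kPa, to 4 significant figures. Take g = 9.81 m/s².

P₂ = 92.17 kPa

Continuity gives A₁v₁ = A₂v₂, so v₂ = (191.6 cm²)/(61.32 cm²) × 3.449 m/s = 10.78 m/s.
Bernoulli: P₁ + ½ρv₁² + ρg h₁ = P₂ + ½ρv₂² + ρg h₂, so P₂ = P₁ + ½ρ(v₁² − v₂²) − ρg(h₂ − h₁).
P₂ = 245100 + ½·790.8·(3.449² − 10.78²) − 790.8·9.81·(+14.40) = 245100 + (-41220) − (111700) = 92170 Pa.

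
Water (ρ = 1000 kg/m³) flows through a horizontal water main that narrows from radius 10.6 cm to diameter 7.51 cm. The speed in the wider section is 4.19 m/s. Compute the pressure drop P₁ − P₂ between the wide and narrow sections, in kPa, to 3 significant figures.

The volume flow rate is constant, so v₂ = (A₁/A₂)v₁ = (353/44.3)·4.19 = 33.4 m/s.
Bernoulli (h₁ = h₂): P₁ − P₂ = ½ρ(v₂² − v₁²).
P₁ − P₂ = ½·1000·(33.4² − 4.19²) = ½·1000·1100 = 549000 Pa.

ΔP ≈ 549 kPa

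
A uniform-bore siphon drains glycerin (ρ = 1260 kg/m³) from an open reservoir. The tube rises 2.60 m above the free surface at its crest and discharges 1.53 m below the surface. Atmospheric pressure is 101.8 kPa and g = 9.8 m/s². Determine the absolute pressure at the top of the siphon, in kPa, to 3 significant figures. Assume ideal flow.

P_top ≈ 50.8 kPa

From the surface to the outlet (both open to atmosphere, surface at rest): v = √(2g·h_out) = √(2·9.8·1.53) = 5.48 m/s.
Continuity keeps v the same throughout the tube; from surface to crest, P_atm + 0 = P_top + ½ρv² + ρg·h_top.
P_top = 101800 − ½·1260·5.48² − 1260·9.8·2.60 = 50800 Pa.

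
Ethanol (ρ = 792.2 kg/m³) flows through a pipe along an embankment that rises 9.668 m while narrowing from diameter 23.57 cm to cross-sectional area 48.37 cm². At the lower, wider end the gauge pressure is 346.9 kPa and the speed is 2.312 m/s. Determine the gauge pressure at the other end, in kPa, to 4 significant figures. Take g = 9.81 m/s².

By continuity, v₂ = v₁·A₁/A₂ = 2.312·(436.3/48.37) = 20.86 m/s.
Applying Bernoulli between the two ends and solving for P₂: P₂ = P₁ + ½ρ(v₁² − v₂²) − ρgΔh.
P₂ = 346900 + ½·792.2·(2.312² − 20.86²) − 792.2·9.81·(+9.668) = 346900 + (-170200) − (75130) = 101600 Pa.

P₂ = 101.6 kPa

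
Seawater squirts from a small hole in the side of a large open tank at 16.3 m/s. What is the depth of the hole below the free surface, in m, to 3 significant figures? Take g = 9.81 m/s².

h ≈ 13.5 m

Inverting v = √(2gh) gives h = v² / 2g.
h = 16.3²/(2·9.81) = 266/19.62 = 13.5 m.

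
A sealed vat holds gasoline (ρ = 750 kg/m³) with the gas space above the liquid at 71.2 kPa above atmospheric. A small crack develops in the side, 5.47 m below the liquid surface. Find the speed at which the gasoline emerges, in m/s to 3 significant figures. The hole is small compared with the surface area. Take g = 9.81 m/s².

Take point 1 at the surface (v₁ ≈ 0) and point 2 at the hole (at atmospheric pressure). Bernoulli: P₁ + ρg h = P_atm + ½ρv₂².
With P₁ − P_atm = 71200 Pa, v₂ = √(2gh + 2ΔP/ρ) = √(2·9.81·5.47 + 2·71200/750) = 17.2 m/s.

v = 17.2 m/s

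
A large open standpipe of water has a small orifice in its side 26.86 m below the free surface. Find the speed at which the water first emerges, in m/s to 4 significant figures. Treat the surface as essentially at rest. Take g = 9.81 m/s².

Bernoulli from surface to hole (P equal, v_surface ≈ 0): v = √(2gh) = √(2×9.81×26.86) = 22.96 m/s.

v ≈ 22.96 m/s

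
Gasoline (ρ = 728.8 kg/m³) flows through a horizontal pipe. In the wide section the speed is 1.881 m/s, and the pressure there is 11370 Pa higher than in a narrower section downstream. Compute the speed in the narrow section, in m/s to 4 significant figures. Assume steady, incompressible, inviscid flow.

v₂ = 5.894 m/s

Along the level pipe P + ½ρv² is conserved, hence v₂² = v₁² + 2(P₁ − P₂)/ρ.
v₂ = √(1.881² + 2·11370/728.8) = √(3.538 + 31.20) = 5.894 m/s.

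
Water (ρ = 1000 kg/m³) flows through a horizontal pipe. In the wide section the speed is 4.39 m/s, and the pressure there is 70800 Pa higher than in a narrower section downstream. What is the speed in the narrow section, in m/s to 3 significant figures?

Horizontal Bernoulli: P₁ + ½ρv₁² = P₂ + ½ρv₂², so v₂² = v₁² + 2(P₁ − P₂)/ρ.
v₂ = √(4.39² + 2·70800/1000) = √(19.3 + 142) = 12.7 m/s.

v₂ = 12.7 m/s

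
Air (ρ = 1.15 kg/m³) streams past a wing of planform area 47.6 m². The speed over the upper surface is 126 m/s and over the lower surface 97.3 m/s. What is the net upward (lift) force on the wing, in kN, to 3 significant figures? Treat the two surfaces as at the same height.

F ≈ 175 kN

With equal heights on the two surfaces, Bernoulli gives P_lower − P_upper = ½ρ(v_upper² − v_lower²).
ΔP = ½·1.15·(126² − 97.3²) = 3690 Pa.
Lift = ΔP · A = 3690 × 47.6 = 175000 N.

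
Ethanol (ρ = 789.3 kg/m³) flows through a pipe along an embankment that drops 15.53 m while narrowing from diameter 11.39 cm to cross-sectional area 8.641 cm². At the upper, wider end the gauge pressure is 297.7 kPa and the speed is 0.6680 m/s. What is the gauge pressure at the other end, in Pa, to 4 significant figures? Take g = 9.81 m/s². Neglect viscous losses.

Continuity gives A₁v₁ = A₂v₂, so v₂ = (101.9 cm²)/(8.641 cm²) × 0.6680 m/s = 7.877 m/s.
Energy conservation along the streamline gives P₂ = P₁ − ½ρ(v₂² − v₁²) − ρg(h₂ − h₁).
P₂ = 297700 + ½·789.3·(0.6680² − 7.877²) − 789.3·9.81·(−15.53) = 297700 + (-24310) − (-120200) = 393600 Pa.

P₂ = 393600 Pa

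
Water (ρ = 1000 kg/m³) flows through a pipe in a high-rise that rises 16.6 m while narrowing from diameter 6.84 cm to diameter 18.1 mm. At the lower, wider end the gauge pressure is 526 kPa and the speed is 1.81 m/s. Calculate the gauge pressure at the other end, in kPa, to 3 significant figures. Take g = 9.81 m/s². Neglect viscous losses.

Mass conservation (A₁v₁ = A₂v₂) gives v₂ = 1.81 × 36.7/2.57 = 25.8 m/s.
Applying Bernoulli between the two ends and solving for P₂: P₂ = P₁ + ½ρ(v₁² − v₂²) − ρgΔh.
P₂ = 526000 + ½·1000·(1.81² − 25.8²) − 1000·9.81·(+16.6) = 526000 + (-332000) − (163000) = 30700 Pa.

30.7 kPa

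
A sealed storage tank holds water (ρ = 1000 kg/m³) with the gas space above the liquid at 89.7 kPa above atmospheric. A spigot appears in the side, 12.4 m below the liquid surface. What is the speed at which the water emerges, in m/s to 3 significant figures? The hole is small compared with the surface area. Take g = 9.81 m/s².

v ≈ 20.6 m/s

Take point 1 at the surface (v₁ ≈ 0) and point 2 at the hole (at atmospheric pressure). Bernoulli: P₁ + ρg h = P_atm + ½ρv₂².
With P₁ − P_atm = 89700 Pa, v₂ = √(2gh + 2ΔP/ρ) = √(2·9.81·12.4 + 2·89700/1000) = 20.6 m/s.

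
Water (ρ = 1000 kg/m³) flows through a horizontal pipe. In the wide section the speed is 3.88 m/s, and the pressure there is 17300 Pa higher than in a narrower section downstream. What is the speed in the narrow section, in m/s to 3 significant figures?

v₂ ≈ 7.05 m/s

Horizontal Bernoulli: P₁ + ½ρv₁² = P₂ + ½ρv₂², so v₂² = v₁² + 2(P₁ − P₂)/ρ.
v₂ = √(3.88² + 2·17300/1000) = √(15.1 + 34.6) = 7.05 m/s.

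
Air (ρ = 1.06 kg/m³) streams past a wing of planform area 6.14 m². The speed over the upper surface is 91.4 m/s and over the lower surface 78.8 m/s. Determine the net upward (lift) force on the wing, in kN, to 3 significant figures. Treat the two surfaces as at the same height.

6.98 kN

The faster flow above has the lower pressure; Bernoulli (same height) gives ΔP = ½ρ(v_up² − v_low²).
ΔP = ½·1.06·(91.4² − 78.8²) = 1140 Pa.
Lift = ΔP · A = 1140 × 6.14 = 6980 N.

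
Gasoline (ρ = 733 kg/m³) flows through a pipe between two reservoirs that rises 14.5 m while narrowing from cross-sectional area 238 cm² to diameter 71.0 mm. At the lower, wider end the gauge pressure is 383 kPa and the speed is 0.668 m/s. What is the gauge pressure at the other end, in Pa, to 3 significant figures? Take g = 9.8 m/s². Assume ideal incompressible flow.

P₂ = 273000 Pa

Mass conservation (A₁v₁ = A₂v₂) gives v₂ = 0.668 × 238/39.6 = 4.02 m/s.
Bernoulli: P₁ + ½ρv₁² + ρg h₁ = P₂ + ½ρv₂² + ρg h₂, so P₂ = P₁ + ½ρ(v₁² − v₂²) − ρg(h₂ − h₁).
P₂ = 383000 + ½·733·(0.668² − 4.02²) − 733·9.8·(+14.5) = 383000 + (-5750) − (104000) = 273000 Pa.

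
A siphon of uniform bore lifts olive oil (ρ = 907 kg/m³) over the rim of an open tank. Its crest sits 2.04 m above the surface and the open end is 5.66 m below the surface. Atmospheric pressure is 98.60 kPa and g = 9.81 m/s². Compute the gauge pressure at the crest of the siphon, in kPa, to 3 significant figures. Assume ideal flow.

P_gauge ≈ -68.5 kPa

From the surface to the outlet (both open to atmosphere, surface at rest): v = √(2g·h_out) = √(2·9.81·5.66) = 10.5 m/s.
Continuity keeps v the same throughout the tube; from surface to crest, P_atm + 0 = P_top + ½ρv² + ρg·h_top.
P_top = 98600 − ½·907·10.5² − 907·9.81·2.04 = 30100 Pa. So P_gauge = P_top − P_atm = -68500 Pa.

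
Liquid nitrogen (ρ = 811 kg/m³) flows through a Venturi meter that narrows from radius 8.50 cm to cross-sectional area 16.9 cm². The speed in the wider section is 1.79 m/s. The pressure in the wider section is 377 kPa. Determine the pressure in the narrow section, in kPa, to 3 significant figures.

144 kPa

By continuity, v₂ = v₁·A₁/A₂ = 1.79·(227/16.9) = 24.0 m/s.
Along the horizontal streamline, P + ½ρv² is constant.
P₂ = P₁ − ½ρ(v₂² − v₁²) = 377000 − ½·811·(24.0² − 1.79²) = 377000 − 233000 = 144000 Pa.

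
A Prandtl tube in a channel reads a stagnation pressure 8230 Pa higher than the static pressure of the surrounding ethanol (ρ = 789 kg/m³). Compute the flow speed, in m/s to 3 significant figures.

The dynamic pressure equals the rise in static pressure at the stagnation point: ΔP = ½ρv².
v = √(2ΔP/ρ) = √(2·8230/789) = 4.57 m/s.

v ≈ 4.57 m/s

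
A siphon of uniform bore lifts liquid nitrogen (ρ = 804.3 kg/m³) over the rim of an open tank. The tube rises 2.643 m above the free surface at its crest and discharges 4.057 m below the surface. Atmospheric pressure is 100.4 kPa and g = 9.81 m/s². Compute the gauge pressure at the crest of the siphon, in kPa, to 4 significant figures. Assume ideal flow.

From the surface to the outlet (both open to atmosphere, surface at rest): v = √(2g·h_out) = √(2·9.81·4.057) = 8.922 m/s.
The bore is uniform, so the speed at the crest is the same v. Bernoulli surface→crest: P_atm = P_top + ½ρv² + ρg·h_top.
P_top = 100400 − ½·804.3·8.922² − 804.3·9.81·2.643 = 47540 Pa. So P_gauge = P_top − P_atm = -52860 Pa.

P_gauge ≈ -52.86 kPa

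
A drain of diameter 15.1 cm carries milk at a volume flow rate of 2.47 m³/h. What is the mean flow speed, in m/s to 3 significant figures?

Q = 2.47 m³/h = 0.000686 m³/s.
v = Q/A = 0.000686 / 0.0179 = 0.0383 m/s.

v ≈ 0.0383 m/s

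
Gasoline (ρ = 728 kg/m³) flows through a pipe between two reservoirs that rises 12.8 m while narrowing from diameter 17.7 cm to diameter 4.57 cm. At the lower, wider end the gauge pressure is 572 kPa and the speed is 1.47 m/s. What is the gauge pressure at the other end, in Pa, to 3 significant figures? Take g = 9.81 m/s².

P₂ ≈ 304000 Pa

By continuity, v₂ = v₁·A₁/A₂ = 1.47·(246/16.4) = 22.1 m/s.
Bernoulli: P₁ + ½ρv₁² + ρg h₁ = P₂ + ½ρv₂² + ρg h₂, so P₂ = P₁ + ½ρ(v₁² − v₂²) − ρg(h₂ − h₁).
P₂ = 572000 + ½·728·(1.47² − 22.1²) − 728·9.81·(+12.8) = 572000 + (-176000) − (91400) = 304000 Pa.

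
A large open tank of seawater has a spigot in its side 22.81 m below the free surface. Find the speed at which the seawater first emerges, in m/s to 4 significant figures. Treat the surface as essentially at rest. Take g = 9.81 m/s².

The surface is effectively still and both ends are open, so ½v² = gh and v = √(2·9.81·22.81) = 21.15 m/s.

v ≈ 21.15 m/s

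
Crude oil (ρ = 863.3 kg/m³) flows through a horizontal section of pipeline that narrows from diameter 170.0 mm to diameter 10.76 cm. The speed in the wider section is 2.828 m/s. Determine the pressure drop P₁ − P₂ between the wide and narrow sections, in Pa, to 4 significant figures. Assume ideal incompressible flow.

By continuity, v₂ = v₁·A₁/A₂ = 2.828·(227.0/90.93) = 7.059 m/s.
Bernoulli (h₁ = h₂): P₁ − P₂ = ½ρ(v₂² − v₁²).
P₁ − P₂ = ½·863.3·(7.059² − 2.828²) = ½·863.3·41.83 = 18060 Pa.

18060 Pa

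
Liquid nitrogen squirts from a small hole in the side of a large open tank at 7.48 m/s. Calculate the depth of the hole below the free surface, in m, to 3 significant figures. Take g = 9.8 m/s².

Torricelli: v = √(2gh), so h = v²/(2g).
h = 7.48²/(2·9.8) = 56.0/19.60 = 2.85 m.

2.85 m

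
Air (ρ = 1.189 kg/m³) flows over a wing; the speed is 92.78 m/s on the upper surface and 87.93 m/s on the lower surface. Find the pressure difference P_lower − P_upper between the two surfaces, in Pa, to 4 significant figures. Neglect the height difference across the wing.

With negligible Δh, P + ½ρv² is constant, so P_low − P_up = ½ρ(v_up² − v_low²).
ΔP = ½·1.189·(92.78² − 87.93²) = 521.0 Pa.

ΔP = 521.0 Pa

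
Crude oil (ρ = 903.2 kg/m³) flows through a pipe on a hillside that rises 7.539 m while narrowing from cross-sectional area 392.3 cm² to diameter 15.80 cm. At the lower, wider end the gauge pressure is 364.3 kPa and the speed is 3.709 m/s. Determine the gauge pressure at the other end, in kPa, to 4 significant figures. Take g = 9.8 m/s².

The volume flow rate is constant, so v₂ = (A₁/A₂)v₁ = (392.3/196.1)·3.709 = 7.421 m/s.
Applying Bernoulli between the two ends and solving for P₂: P₂ = P₁ + ½ρ(v₁² − v₂²) − ρgΔh.
P₂ = 364300 + ½·903.2·(3.709² − 7.421²) − 903.2·9.8·(+7.539) = 364300 + (-18660) − (66730) = 278900 Pa.

P₂ = 278.9 kPa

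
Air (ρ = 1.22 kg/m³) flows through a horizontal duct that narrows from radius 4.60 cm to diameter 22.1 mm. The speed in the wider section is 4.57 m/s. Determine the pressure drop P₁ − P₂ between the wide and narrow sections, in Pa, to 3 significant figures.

ΔP ≈ 3810 Pa

Mass conservation (A₁v₁ = A₂v₂) gives v₂ = 4.57 × 66.5/3.84 = 79.2 m/s.
The pipe is horizontal, so Bernoulli reduces to P₁ + ½ρv₁² = P₂ + ½ρv₂².
P₁ − P₂ = ½·1.22·(79.2² − 4.57²) = ½·1.22·6250 = 3810 Pa.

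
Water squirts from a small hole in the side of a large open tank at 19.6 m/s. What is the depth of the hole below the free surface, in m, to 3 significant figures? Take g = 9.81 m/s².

h = 19.6 m

Torricelli: v = √(2gh), so h = v²/(2g).
h = 19.6²/(2·9.81) = 384/19.62 = 19.6 m.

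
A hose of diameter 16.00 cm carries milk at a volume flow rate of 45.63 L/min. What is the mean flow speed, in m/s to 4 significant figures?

Q = 45.63 L/min = 0.0007605 m³/s.
v = Q/A = 0.0007605 / 0.02011 = 0.03782 m/s.

0.03782 m/s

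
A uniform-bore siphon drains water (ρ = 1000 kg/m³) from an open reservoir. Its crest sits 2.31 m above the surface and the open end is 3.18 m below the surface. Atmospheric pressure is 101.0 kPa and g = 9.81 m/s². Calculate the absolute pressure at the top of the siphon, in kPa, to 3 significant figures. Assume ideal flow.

47.1 kPa

From the surface to the outlet (both open to atmosphere, surface at rest): v = √(2g·h_out) = √(2·9.81·3.18) = 7.90 m/s.
With constant cross-section the crest speed equals v; applying Bernoulli from the surface up to the crest, P_top = P_atm − ½ρv² − ρg·h_top.
P_top = 101000 − ½·1000·7.90² − 1000·9.81·2.31 = 47100 Pa.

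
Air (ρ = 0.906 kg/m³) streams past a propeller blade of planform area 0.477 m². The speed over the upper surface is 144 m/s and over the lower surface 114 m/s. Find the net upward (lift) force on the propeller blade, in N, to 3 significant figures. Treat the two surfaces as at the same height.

F ≈ 1670 N

The faster flow above has the lower pressure; Bernoulli (same height) gives ΔP = ½ρ(v_up² − v_low²).
ΔP = ½·0.906·(144² − 114²) = 3510 Pa.
Lift = ΔP · A = 3510 × 0.477 = 1670 N.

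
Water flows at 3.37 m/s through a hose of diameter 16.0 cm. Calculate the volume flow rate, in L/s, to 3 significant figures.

Q = A·v = 0.0201 m² × 3.37 m/s = 0.0678 m³/s.
Converting: 0.0678 m³/s × 1000 = 67.8 L/s.

Q ≈ 67.8 L/s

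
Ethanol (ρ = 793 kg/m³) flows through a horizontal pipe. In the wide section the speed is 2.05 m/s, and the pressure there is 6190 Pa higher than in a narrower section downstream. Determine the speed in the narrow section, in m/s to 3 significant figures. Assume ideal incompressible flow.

Along the level pipe P + ½ρv² is conserved, hence v₂² = v₁² + 2(P₁ − P₂)/ρ.
v₂ = √(2.05² + 2·6190/793) = √(4.20 + 15.6) = 4.45 m/s.

v₂ ≈ 4.45 m/s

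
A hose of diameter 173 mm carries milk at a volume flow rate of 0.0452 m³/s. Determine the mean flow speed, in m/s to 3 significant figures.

Q = 0.0452 m³/s = 0.0452 m³/s.
v = Q/A = 0.0452 / 0.0235 = 1.92 m/s.

v ≈ 1.92 m/s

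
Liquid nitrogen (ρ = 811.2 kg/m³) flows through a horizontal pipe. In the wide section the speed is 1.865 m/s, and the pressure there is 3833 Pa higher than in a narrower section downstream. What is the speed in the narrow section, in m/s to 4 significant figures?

v₂ ≈ 3.596 m/s

Along the level pipe P + ½ρv² is conserved, hence v₂² = v₁² + 2(P₁ − P₂)/ρ.
v₂ = √(1.865² + 2·3833/811.2) = √(3.478 + 9.450) = 3.596 m/s.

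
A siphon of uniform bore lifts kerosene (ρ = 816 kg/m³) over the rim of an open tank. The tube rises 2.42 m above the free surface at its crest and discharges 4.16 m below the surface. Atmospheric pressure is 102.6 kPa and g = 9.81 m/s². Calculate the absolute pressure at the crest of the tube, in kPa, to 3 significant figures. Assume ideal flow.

49.9 kPa

From the surface to the outlet (both open to atmosphere, surface at rest): v = √(2g·h_out) = √(2·9.81·4.16) = 9.03 m/s.
The bore is uniform, so the speed at the crest is the same v. Bernoulli surface→crest: P_atm = P_top + ½ρv² + ρg·h_top.
P_top = 102600 − ½·816·9.03² − 816·9.81·2.42 = 49900 Pa.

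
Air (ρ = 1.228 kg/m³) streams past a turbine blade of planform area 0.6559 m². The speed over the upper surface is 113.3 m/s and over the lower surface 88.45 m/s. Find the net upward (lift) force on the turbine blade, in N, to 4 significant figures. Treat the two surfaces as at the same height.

2019 N

With equal heights on the two surfaces, Bernoulli gives P_lower − P_upper = ½ρ(v_upper² − v_lower²).
ΔP = ½·1.228·(113.3² − 88.45²) = 3078 Pa.
Lift = ΔP · A = 3078 × 0.6559 = 2019 N.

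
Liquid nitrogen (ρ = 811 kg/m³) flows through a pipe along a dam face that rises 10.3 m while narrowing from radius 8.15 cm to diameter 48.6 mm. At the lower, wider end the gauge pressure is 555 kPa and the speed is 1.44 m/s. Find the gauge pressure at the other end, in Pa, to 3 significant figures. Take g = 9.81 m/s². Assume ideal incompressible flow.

P₂ ≈ 367000 Pa

Continuity gives A₁v₁ = A₂v₂, so v₂ = (209 cm²)/(18.6 cm²) × 1.44 m/s = 16.2 m/s.
Energy conservation along the streamline gives P₂ = P₁ − ½ρ(v₂² − v₁²) − ρg(h₂ − h₁).
P₂ = 555000 + ½·811·(1.44² − 16.2²) − 811·9.81·(+10.3) = 555000 + (-106000) − (81900) = 367000 Pa.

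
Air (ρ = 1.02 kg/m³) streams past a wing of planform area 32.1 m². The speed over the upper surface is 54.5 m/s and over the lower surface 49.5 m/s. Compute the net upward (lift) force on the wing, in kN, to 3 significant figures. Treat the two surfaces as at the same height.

The faster flow above has the lower pressure; Bernoulli (same height) gives ΔP = ½ρ(v_up² − v_low²).
ΔP = ½·1.02·(54.5² − 49.5²) = 265 Pa.
Lift = ΔP · A = 265 × 32.1 = 8510 N.

8.51 kN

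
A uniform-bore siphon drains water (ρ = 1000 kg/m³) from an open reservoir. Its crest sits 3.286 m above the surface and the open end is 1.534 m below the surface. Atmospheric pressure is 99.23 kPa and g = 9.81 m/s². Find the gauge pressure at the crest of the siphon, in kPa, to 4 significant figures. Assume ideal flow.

From the surface to the outlet (both open to atmosphere, surface at rest): v = √(2g·h_out) = √(2·9.81·1.534) = 5.486 m/s.
Continuity keeps v the same throughout the tube; from surface to crest, P_atm + 0 = P_top + ½ρv² + ρg·h_top.
P_top = 99230 − ½·1000·5.486² − 1000·9.81·3.286 = 51950 Pa. So P_gauge = P_top − P_atm = -47280 Pa.

P_gauge ≈ -47.28 kPa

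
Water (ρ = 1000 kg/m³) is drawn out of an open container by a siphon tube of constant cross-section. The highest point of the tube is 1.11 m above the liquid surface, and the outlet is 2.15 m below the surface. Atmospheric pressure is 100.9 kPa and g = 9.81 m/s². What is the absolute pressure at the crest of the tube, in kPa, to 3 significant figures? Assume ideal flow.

P_top ≈ 68.9 kPa

Bernoulli surface→outlet gives ½v² = g·h_out, so v = √(2·9.81·2.15) = 6.49 m/s.
Continuity keeps v the same throughout the tube; from surface to crest, P_atm + 0 = P_top + ½ρv² + ρg·h_top.
P_top = 100900 − ½·1000·6.49² − 1000·9.81·1.11 = 68900 Pa.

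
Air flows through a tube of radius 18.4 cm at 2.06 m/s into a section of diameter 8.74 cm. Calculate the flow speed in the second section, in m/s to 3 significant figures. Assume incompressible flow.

Mass conservation (A₁v₁ = A₂v₂) gives v₂ = 2.06 × 1060/60.0 = 36.5 m/s.

v₂ ≈ 36.5 m/s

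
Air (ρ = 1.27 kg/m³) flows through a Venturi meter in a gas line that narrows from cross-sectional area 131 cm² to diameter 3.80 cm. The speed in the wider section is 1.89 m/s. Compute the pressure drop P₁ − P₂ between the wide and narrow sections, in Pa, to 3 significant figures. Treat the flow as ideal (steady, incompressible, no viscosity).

By continuity, v₂ = v₁·A₁/A₂ = 1.89·(131/11.3) = 21.8 m/s.
With no height change, Bernoulli's equation is P₁ + ½ρv₁² = P₂ + ½ρv₂².
P₁ − P₂ = ½·1.27·(21.8² − 1.89²) = ½·1.27·473 = 300 Pa.

300 Pa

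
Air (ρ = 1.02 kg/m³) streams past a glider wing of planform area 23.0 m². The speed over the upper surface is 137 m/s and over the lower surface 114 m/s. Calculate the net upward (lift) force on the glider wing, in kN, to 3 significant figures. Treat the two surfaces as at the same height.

From P + ½ρv² = const at equal height, P_low − P_up = ½ρ(v_up² − v_low²).
ΔP = ½·1.02·(137² − 114²) = 2940 Pa.
Lift = ΔP · A = 2940 × 23.0 = 67700 N.

F = 67.7 kN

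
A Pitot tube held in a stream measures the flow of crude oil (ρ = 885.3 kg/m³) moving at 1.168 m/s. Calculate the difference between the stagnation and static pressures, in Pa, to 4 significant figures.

ΔP = 603.9 Pa

At the stagnation point the flow is brought to rest, so Bernoulli gives P_stag − P_static = ½ρv².
ΔP = ½·885.3·1.168² = 603.9 Pa.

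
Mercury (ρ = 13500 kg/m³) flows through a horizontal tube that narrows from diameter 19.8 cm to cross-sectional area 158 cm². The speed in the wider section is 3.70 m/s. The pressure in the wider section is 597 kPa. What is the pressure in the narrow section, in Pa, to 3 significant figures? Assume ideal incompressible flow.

P₂ = 338000 Pa

Continuity gives A₁v₁ = A₂v₂, so v₂ = (308 cm²)/(158 cm²) × 3.70 m/s = 7.21 m/s.
Bernoulli (h₁ = h₂): P₁ − P₂ = ½ρ(v₂² − v₁²).
P₂ = P₁ − ½ρ(v₂² − v₁²) = 597000 − ½·13500·(7.21² − 3.70²) = 597000 − 259000 = 338000 Pa.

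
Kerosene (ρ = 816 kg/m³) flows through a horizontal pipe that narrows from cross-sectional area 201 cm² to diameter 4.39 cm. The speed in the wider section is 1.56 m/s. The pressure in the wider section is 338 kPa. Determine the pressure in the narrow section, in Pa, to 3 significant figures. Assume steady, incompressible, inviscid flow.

The volume flow rate is constant, so v₂ = (A₁/A₂)v₁ = (201/15.1)·1.56 = 20.7 m/s.
Bernoulli (h₁ = h₂): P₁ − P₂ = ½ρ(v₂² − v₁²).
P₂ = P₁ − ½ρ(v₂² − v₁²) = 338000 − ½·816·(20.7² − 1.56²) = 338000 − 174000 = 164000 Pa.

P₂ = 164000 Pa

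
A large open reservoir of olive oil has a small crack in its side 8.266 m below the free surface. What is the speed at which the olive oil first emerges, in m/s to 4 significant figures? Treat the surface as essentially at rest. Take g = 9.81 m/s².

With the surface at rest and both surface and jet at atmospheric pressure, Bernoulli gives ρg h = ½ρv², so v = √(2gh) = √(2·9.81·8.266) = 12.73 m/s.

v ≈ 12.73 m/s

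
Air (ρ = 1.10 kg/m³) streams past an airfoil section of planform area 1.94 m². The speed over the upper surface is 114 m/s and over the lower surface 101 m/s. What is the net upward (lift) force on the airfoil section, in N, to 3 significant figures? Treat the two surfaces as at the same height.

With equal heights on the two surfaces, Bernoulli gives P_lower − P_upper = ½ρ(v_upper² − v_lower²).
ΔP = ½·1.10·(114² − 101²) = 1540 Pa.
Lift = ΔP · A = 1540 × 1.94 = 2980 N.

F ≈ 2980 N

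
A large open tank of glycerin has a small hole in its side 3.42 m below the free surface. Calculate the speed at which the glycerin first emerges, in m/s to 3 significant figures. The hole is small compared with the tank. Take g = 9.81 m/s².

Torricelli's result v = √(2gh) gives v = √(2·9.81·3.42) = 8.19 m/s.

v ≈ 8.19 m/s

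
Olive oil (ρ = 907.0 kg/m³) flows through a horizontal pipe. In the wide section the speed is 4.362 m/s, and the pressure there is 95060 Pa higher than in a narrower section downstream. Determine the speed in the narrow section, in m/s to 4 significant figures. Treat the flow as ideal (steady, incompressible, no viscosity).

With h₁ = h₂, rearranging Bernoulli gives v₂ = √(v₁² + 2ΔP/ρ).
v₂ = √(4.362² + 2·95060/907.0) = √(19.03 + 209.6) = 15.12 m/s.

v₂ ≈ 15.12 m/s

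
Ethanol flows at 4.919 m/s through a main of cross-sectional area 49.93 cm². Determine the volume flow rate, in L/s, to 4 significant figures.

Q ≈ 24.56 L/s

Q = A·v = 0.004993 m² × 4.919 m/s = 0.02456 m³/s.
Converting: 0.02456 m³/s × 1000 = 24.56 L/s.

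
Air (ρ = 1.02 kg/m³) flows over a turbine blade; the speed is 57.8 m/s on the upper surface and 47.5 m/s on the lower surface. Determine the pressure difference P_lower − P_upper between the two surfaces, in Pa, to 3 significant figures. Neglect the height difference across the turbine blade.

553 Pa

With negligible Δh, P + ½ρv² is constant, so P_low − P_up = ½ρ(v_up² − v_low²).
ΔP = ½·1.02·(57.8² − 47.5²) = 553 Pa.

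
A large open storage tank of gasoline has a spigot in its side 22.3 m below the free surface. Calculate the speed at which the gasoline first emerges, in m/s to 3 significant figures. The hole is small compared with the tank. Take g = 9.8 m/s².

v ≈ 20.9 m/s

The surface is effectively still and both ends are open, so ½v² = gh and v = √(2·9.8·22.3) = 20.9 m/s.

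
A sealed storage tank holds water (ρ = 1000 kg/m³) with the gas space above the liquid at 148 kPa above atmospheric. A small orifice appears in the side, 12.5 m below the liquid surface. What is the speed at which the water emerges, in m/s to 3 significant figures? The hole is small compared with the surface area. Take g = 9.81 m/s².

v ≈ 23.3 m/s

Take point 1 at the surface (v₁ ≈ 0) and point 2 at the hole (at atmospheric pressure). Bernoulli: P₁ + ρg h = P_atm + ½ρv₂².
With P₁ − P_atm = 148000 Pa, v₂ = √(2gh + 2ΔP/ρ) = √(2·9.81·12.5 + 2·148000/1000) = 23.3 m/s.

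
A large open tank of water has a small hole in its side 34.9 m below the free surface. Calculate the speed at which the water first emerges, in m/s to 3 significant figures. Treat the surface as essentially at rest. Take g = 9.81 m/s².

v = 26.2 m/s

With the surface at rest and both surface and jet at atmospheric pressure, Bernoulli gives ρg h = ½ρv², so v = √(2gh) = √(2·9.81·34.9) = 26.2 m/s.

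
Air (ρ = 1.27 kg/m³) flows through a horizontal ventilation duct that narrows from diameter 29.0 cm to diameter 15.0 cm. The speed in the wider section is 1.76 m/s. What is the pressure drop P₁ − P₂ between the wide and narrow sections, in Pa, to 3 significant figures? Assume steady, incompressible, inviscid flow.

By continuity, v₂ = v₁·A₁/A₂ = 1.76·(661/177) = 6.58 m/s.
Along the horizontal streamline, P + ½ρv² is constant.
P₁ − P₂ = ½·1.27·(6.58² − 1.76²) = ½·1.27·40.2 = 25.5 Pa.

ΔP = 25.5 Pa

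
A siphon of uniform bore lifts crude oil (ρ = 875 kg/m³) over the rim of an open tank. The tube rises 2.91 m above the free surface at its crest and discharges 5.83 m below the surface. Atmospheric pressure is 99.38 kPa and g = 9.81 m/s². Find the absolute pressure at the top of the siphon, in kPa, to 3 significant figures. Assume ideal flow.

The outlet speed comes from Torricelli: v = √(2g·5.83) = 10.7 m/s.
Continuity keeps v the same throughout the tube; from surface to crest, P_atm + 0 = P_top + ½ρv² + ρg·h_top.
P_top = 99380 − ½·875·10.7² − 875·9.81·2.91 = 24400 Pa.

24.4 kPa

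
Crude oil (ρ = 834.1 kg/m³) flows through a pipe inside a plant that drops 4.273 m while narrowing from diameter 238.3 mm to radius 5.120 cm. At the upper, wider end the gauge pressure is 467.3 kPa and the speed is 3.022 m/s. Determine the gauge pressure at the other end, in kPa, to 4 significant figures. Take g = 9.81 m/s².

P₂ = 394.4 kPa

Continuity gives A₁v₁ = A₂v₂, so v₂ = (446.0 cm²)/(82.35 cm²) × 3.022 m/s = 16.37 m/s.
Energy conservation along the streamline gives P₂ = P₁ − ½ρ(v₂² − v₁²) − ρg(h₂ − h₁).
P₂ = 467300 + ½·834.1·(3.022² − 16.37²) − 834.1·9.81·(−4.273) = 467300 + (-107900) − (-34960) = 394400 Pa.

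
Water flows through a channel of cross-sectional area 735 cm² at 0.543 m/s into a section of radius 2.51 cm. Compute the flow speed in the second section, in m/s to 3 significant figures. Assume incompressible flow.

v₂ ≈ 20.2 m/s

Mass conservation (A₁v₁ = A₂v₂) gives v₂ = 0.543 × 735/19.8 = 20.2 m/s.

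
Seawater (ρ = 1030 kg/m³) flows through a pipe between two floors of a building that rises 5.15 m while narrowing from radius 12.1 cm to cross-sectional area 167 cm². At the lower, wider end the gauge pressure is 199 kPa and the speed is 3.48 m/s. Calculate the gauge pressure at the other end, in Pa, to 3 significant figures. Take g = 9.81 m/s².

P₂ ≈ 106000 Pa

The volume flow rate is constant, so v₂ = (A₁/A₂)v₁ = (460/167)·3.48 = 9.58 m/s.
Energy conservation along the streamline gives P₂ = P₁ − ½ρ(v₂² − v₁²) − ρg(h₂ − h₁).
P₂ = 199000 + ½·1030·(3.48² − 9.58²) − 1030·9.81·(+5.15) = 199000 + (-41100) − (52000) = 106000 Pa.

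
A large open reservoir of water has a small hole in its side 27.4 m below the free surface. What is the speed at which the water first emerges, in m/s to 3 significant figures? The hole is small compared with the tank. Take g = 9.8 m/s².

Torricelli's result v = √(2gh) gives v = √(2·9.8·27.4) = 23.2 m/s.

v = 23.2 m/s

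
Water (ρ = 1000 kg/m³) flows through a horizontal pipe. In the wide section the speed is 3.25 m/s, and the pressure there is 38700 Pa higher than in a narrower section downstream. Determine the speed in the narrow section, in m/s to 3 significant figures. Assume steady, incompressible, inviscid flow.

v₂ ≈ 9.38 m/s

Horizontal Bernoulli: P₁ + ½ρv₁² = P₂ + ½ρv₂², so v₂² = v₁² + 2(P₁ − P₂)/ρ.
v₂ = √(3.25² + 2·38700/1000) = √(10.6 + 77.4) = 9.38 m/s.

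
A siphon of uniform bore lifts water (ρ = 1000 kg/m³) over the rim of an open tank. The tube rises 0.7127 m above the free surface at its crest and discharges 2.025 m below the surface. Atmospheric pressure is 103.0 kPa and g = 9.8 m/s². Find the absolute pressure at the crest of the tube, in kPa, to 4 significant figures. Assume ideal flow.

From the surface to the outlet (both open to atmosphere, surface at rest): v = √(2g·h_out) = √(2·9.8·2.025) = 6.300 m/s.
With constant cross-section the crest speed equals v; applying Bernoulli from the surface up to the crest, P_top = P_atm − ½ρv² − ρg·h_top.
P_top = 103000 − ½·1000·6.300² − 1000·9.8·0.7127 = 76170 Pa.

P_top ≈ 76.17 kPa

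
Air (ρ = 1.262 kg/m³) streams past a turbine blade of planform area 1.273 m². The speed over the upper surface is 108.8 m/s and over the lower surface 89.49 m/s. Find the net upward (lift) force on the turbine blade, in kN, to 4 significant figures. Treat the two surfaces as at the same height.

The faster flow above has the lower pressure; Bernoulli (same height) gives ΔP = ½ρ(v_up² − v_low²).
ΔP = ½·1.262·(108.8² − 89.49²) = 2416 Pa.
Lift = ΔP · A = 2416 × 1.273 = 3076 N.

F ≈ 3.076 kN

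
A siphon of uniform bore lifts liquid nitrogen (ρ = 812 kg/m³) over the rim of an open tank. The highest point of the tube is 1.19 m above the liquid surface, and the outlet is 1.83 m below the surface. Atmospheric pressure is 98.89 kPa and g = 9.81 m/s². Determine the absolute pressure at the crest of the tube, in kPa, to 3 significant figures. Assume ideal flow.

Bernoulli surface→outlet gives ½v² = g·h_out, so v = √(2·9.81·1.83) = 5.99 m/s.
The bore is uniform, so the speed at the crest is the same v. Bernoulli surface→crest: P_atm = P_top + ½ρv² + ρg·h_top.
P_top = 98890 − ½·812·5.99² − 812·9.81·1.19 = 74800 Pa.

P_top ≈ 74.8 kPa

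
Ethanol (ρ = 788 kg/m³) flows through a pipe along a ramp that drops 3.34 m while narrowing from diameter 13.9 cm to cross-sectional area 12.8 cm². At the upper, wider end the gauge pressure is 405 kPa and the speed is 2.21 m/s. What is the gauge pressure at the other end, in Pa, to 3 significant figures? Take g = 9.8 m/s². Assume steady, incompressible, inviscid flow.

By continuity, v₂ = v₁·A₁/A₂ = 2.21·(152/12.8) = 26.2 m/s.
Applying Bernoulli between the two ends and solving for P₂: P₂ = P₁ + ½ρ(v₁² − v₂²) − ρgΔh.
P₂ = 405000 + ½·788·(2.21² − 26.2²) − 788·9.8·(−3.34) = 405000 + (-269000) − (-25800) = 162000 Pa.

162000 Pa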